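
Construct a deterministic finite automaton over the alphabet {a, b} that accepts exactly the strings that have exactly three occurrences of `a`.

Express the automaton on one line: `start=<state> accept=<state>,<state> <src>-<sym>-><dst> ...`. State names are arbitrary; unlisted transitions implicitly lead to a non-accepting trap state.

start=q0 accept=q3 q0-a->q1 q0-b->q0 q1-a->q2 q1-b->q1 q2-a->q3 q2-b->q2 q3-a->q4 q3-b->q3 q4-a->q4 q4-b->q4

Only the number of `a`s matters, and only up to 4. Make a chain q0 → q1 → q2 → q3 → q4 advanced by each `a` (with q4 absorbing); every other symbol self-loops. The accepting set is {q3}.
With 5 states:
        a   b  
>  q0   q1  q0 
   q1   q2  q1 
   q2   q3  q2 
 * q3   q4  q3 
   q4   q4  q4 
(> = start, * = accepting)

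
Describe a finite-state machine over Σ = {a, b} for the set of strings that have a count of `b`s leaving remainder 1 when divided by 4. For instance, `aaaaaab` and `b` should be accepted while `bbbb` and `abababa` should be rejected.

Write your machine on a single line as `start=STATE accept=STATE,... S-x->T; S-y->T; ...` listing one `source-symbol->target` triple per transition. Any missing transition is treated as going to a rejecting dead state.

start=q0; accept=q1; q0-a->q0; q0-b->q1; q1-a->q1; q1-b->q2; q2-a->q2; q2-b->q3; q3-a->q3; q3-b->q0

The only thing that matters is how many `b`s have appeared, reduced mod 4. Use one state per residue: q0 for 0, …, q3 for 3. Reading `b` moves to the next residue; anything else stays put. q1 is accepting.
        a   b  
>  q0   q0  q1 
 * q1   q1  q2 
   q2   q2  q3 
   q3   q3  q0 
(> = start, * = accepting)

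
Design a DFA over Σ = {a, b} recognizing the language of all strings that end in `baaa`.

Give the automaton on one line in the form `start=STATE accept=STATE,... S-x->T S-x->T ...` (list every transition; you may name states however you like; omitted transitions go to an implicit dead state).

start=s0 accept=s4 s0-a->s0 s0-b->s1 s1-a->s2 s1-b->s1 s2-a->s3 s2-b->s1 s3-a->s4 s3-b->s1 s4-a->s0 s4-b->s1

Let each state record the length of the longest suffix of the input read so far that is also a prefix of `baaa`. s1 means the last symbol is `b`; s2 means the last 2 symbols are `ba`; s3 means the last 3 symbols are `baa`; s4 means the last 4 symbols are `baaa`. Accept only at s4, where the string currently ends in `baaa`.
A 5-state machine:
        a   b  
>  s0   s0  s1 
   s1   s2  s1 
   s2   s3  s1 
   s3   s4  s1 
 * s4   s0  s1 
(> = start, * = accepting)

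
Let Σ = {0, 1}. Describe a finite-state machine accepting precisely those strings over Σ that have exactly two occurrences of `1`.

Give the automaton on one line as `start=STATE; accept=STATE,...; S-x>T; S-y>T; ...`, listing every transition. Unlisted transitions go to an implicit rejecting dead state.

Only the number of `1`s matters, and only up to 3. Make a chain S0 → S1 → S2 → S3 advanced by each `1` (with S3 absorbing); every other symbol self-loops. The accepting set is {S2}.
        0   1  
>  S0   S0  S1 
   S1   S1  S2 
 * S2   S2  S3 
   S3   S3  S3 
(> = start, * = accepting)

start=S0; accept=S2; S0-0>S0; S0-1>S1; S1-0>S1; S1-1>S2; S2-0>S2; S2-1>S3; S3-0>S3; S3-1>S3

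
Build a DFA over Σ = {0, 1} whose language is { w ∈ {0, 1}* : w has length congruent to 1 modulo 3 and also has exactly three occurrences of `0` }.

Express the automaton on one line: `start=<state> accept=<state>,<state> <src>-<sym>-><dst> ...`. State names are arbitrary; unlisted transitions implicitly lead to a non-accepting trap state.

Build one automaton per condition and run them in lockstep. The first has 3 states tracking the input length modulo 3; the second has 5 states tracking the count of `0`s, saturating at 4. A product state is a pair (one from each), accepting exactly when both do.
With 15 states:
          0    1  
>  q0     q1   q2 
   q1     q3   q4 
   q2     q4   q5 
   q3     q6   q7 
   q4     q7   q8 
   q5     q8   q0 
   q6     q9  q10 
   q7    q10  q11 
   q8    q11   q1 
   q9    q12  q12 
 * q10   q12  q13 
   q11   q13   q3 
   q12   q14  q14 
   q13   q14   q6 
   q14    q9   q9 
(> = start, * = accepting)

start=q0 accept=q10 q0-0->q1 q0-1->q2 q1-0->q3 q1-1->q4 q2-0->q4 q2-1->q5 q3-0->q6 q3-1->q7 q4-0->q7 q4-1->q8 q5-0->q8 q5-1->q0 q6-0->q9 q6-1->q10 q7-0->q10 q7-1->q11 q8-0->q11 q8-1->q1 q9-0->q12 q9-1->q12 q10-0->q12 q10-1->q13 q11-0->q13 q11-1->q3 q12-0->q14 q12-1->q14 q13-0->q14 q13-1->q6 q14-0->q9 q14-1->q9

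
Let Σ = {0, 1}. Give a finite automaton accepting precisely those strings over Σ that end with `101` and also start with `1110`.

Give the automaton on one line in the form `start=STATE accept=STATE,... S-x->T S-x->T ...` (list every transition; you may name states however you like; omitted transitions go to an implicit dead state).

start=s0 accept=s10 s0-0->s1 s0-1->s2 s1-0->s1 s1-1->s3 s2-0->s4 s2-1->s5 s3-0->s4 s3-1->s3 s4-0->s1 s4-1->s6 s5-0->s4 s5-1->s7 s6-0->s4 s6-1->s3 s7-0->s8 s7-1->s3 s8-0->s9 s8-1->s10 s9-0->s9 s9-1->s11 s10-0->s8 s10-1->s11 s11-0->s8 s11-1->s11

Handle the two conditions separately and then intersect. The first has 4 states tracking how much of the suffix `101` has currently been matched; the second has 6 states tracking whether the input so far still matches the prefix `1110`. A product state is a pair (one from each), accepting exactly when both do.
A 12-state machine:
          0    1  
>  s0     s1   s2 
   s1     s1   s3 
   s2     s4   s5 
   s3     s4   s3 
   s4     s1   s6 
   s5     s4   s7 
   s6     s4   s3 
   s7     s8   s3 
   s8     s9  s10 
   s9     s9  s11 
 * s10    s8  s11 
   s11    s8  s11 
(> = start, * = accepting)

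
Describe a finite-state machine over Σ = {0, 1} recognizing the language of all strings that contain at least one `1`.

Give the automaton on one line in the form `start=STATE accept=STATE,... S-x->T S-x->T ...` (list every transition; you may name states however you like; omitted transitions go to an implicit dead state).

start=A accept=B,C A-0->A A-1->B B-0->B B-1->C C-0->C C-1->C

Count `1`s, saturating at 2: state A means no `1` yet, B means one `1` seen, C means more than one. Each `1` increments (capped at C); other symbols loop. Accept from {B, C}.
A 3-state machine:
       0  1 
>  A   A  B 
 * B   B  C 
 * C   C  C 
(> = start, * = accepting)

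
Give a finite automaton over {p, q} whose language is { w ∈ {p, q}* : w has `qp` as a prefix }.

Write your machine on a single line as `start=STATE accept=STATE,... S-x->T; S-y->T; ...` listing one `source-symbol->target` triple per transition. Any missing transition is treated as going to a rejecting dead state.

Check the first 2 symbols one by one: A through B record how many have matched `qp` so far; any wrong symbol goes to the dead state D. After all 2 match we enter the accepting sink C.
With 4 states:
       p  q 
>  A   D  B 
   B   C  D 
 * C   C  C 
   D   D  D 
(> = start, * = accepting)

start=A; accept=C; A-p->D; A-q->B; B-p->C; B-q->D; C-p->C; C-q->C; D-p->D; D-q->D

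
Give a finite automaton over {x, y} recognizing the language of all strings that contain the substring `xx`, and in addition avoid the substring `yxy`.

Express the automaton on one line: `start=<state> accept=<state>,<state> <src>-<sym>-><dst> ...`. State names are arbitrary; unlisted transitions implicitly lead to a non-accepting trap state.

Run two small machines in parallel and take their product. One (3 states) tracks whether and how much of `xx` has been seen; the other (4 states) tracks partial matches of the forbidden pattern `yxy`. Each combined state is a pair, one component from each; accept when both components accept.
        x   y  
>  s0   s1  s2 
   s1   s3  s2 
   s2   s4  s2 
 * s3   s3  s5 
   s4   s3  s6 
 * s5   s7  s5 
   s6   s8  s6 
 * s7   s3  s9 
   s8   s9  s6 
   s9   s9  s9 
(> = start, * = accepting)

start=s0 accept=s3,s5,s7 s0-x->s1 s0-y->s2 s1-x->s3 s1-y->s2 s2-x->s4 s2-y->s2 s3-x->s3 s3-y->s5 s4-x->s3 s4-y->s6 s5-x->s7 s5-y->s5 s6-x->s8 s6-y->s6 s7-x->s3 s7-y->s9 s8-x->s9 s8-y->s6 s9-x->s9 s9-y->s9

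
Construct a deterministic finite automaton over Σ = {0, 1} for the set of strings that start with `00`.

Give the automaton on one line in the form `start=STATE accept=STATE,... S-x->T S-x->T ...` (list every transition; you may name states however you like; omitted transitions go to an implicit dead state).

start=q0 accept=q2 q0-0->q1 q0-1->q3 q1-0->q2 q1-1->q3 q2-0->q2 q2-1->q2 q3-0->q3 q3-1->q3

Walk along `00` while the input agrees: from q0 take `0` to q1, and so on. Any deviation drops to the rejecting sink q3. Once q2 is reached the prefix is confirmed and every continuation is accepted.
        0   1  
>  q0   q1  q3 
   q1   q2  q3 
 * q2   q2  q2 
   q3   q3  q3 
(> = start, * = accepting)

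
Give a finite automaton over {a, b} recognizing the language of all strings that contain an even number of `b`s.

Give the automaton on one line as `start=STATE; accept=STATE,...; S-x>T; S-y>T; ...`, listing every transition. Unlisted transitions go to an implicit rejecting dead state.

The only thing that matters is how many `b`s have appeared, reduced mod 2. Use one state per residue: q0 for 0, …, q1 for 1. Reading `b` moves to the next residue; anything else stays put. q0 is accepting.
2 states suffice.
        a   b  
>* q0   q0  q1 
   q1   q1  q0 
(> = start, * = accepting)

start=q0; accept=q0; q0-a>q0; q0-b>q1; q1-a>q1; q1-b>q0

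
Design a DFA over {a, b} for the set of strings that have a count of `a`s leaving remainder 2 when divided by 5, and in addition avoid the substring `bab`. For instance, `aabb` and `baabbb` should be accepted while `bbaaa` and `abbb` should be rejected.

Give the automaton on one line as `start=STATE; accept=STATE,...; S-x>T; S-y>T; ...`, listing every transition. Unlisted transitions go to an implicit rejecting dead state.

start=q0; accept=q3,q7,q8; q0-a>q1; q0-b>q2; q1-a>q3; q1-b>q4; q2-a>q5; q2-b>q2; q3-a>q6; q3-b>q7; q4-a>q8; q4-b>q4; q5-a>q3; q5-b>q9; q6-a>q10; q6-b>q11; q7-a>q12; q7-b>q7; q8-a>q6; q8-b>q9; q9-a>q9; q9-b>q9; q10-a>q0; q10-b>q13; q11-a>q14; q11-b>q11; q12-a>q10; q12-b>q9; q13-a>q15; q13-b>q13; q14-a>q0; q14-b>q9; q15-a>q1; q15-b>q9

Run two small machines in parallel and take their product. One (5 states) tracks the count of `a`s modulo 5; the other (4 states) tracks partial matches of the forbidden pattern `bab`. Each combined state is a pair, one component from each; accept when both components accept. Equivalent product states are then merged.
With 16 states:
          a    b  
>  q0     q1   q2 
   q1     q3   q4 
   q2     q5   q2 
 * q3     q6   q7 
   q4     q8   q4 
   q5     q3   q9 
   q6    q10  q11 
 * q7    q12   q7 
 * q8     q6   q9 
   q9     q9   q9 
   q10    q0  q13 
   q11   q14  q11 
   q12   q10   q9 
   q13   q15  q13 
   q14    q0   q9 
   q15    q1   q9 
(> = start, * = accepting)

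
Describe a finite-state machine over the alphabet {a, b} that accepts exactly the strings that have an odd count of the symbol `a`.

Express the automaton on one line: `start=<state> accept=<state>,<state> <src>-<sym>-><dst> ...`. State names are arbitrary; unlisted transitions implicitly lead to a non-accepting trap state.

The only thing that matters is how many `a`s have appeared, reduced mod 2. Use one state per residue: s0 for 0, …, s1 for 1. Reading `a` moves to the next residue; anything else stays put. s1 is accepting.
With 2 states:
        a   b  
>  s0   s1  s0 
 * s1   s0  s1 
(> = start, * = accepting)

start=s0 accept=s1 s0-a->s1 s0-b->s0 s1-a->s0 s1-b->s1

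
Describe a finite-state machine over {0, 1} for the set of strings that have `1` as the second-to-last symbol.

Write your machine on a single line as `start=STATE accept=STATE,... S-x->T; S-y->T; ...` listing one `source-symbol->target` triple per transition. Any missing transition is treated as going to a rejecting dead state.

start=A; accept=F,G; A-0->B; A-1->C; B-0->D; B-1->E; C-0->F; C-1->G; D-0->D; D-1->E; E-0->F; E-1->G; F-0->D; F-1->E; G-0->F; G-1->G

A DFA must remember the last 2 symbols (since which symbol is second-to-last isn't known until the input ends). Use one state per possible window of the last ≤2 symbols; accept from those whose window starts with `1`.
A 7-state machine:
       0  1 
>  A   B  C 
   B   D  E 
   C   F  G 
   D   D  E 
   E   F  G 
 * F   D  E 
 * G   F  G 
(> = start, * = accepting)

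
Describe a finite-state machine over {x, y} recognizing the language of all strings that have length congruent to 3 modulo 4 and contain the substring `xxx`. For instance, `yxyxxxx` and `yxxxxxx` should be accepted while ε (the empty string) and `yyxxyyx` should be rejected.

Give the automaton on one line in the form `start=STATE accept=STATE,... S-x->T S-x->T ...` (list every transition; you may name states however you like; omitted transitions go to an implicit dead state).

start=A accept=G A-x->B A-y->C B-x->D B-y->E C-x->F C-y->E D-x->G D-y->H E-x->I E-y->H F-x->J F-y->H G-x->K G-y->K H-x->L H-y->A I-x->M I-y->A J-x->K J-y->A K-x->N K-y->N L-x->O L-y->C M-x->N M-y->C N-x->P N-y->P O-x->P O-y->E P-x->G P-y->G

Handle the two conditions separately and then intersect. The first has 4 states tracking the input length modulo 4; the second has 4 states tracking whether and how much of `xxx` has been seen. A product state is a pair (one from each), accepting exactly when both do.
With 16 states:
       x  y 
>  A   B  C 
   B   D  E 
   C   F  E 
   D   G  H 
   E   I  H 
   F   J  H 
 * G   K  K 
   H   L  A 
   I   M  A 
   J   K  A 
   K   N  N 
   L   O  C 
   M   N  C 
   N   P  P 
   O   P  E 
   P   G  G 
(> = start, * = accepting)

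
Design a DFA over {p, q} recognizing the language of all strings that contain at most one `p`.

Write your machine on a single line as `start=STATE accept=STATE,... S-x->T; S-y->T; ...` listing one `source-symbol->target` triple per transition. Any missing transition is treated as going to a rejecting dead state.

Only the number of `p`s matters, and only up to 2. Make a chain A → B → C advanced by each `p` (with C absorbing); every other symbol self-loops. The accepting set is {A, B}.
3 states suffice.
       p  q 
>* A   B  A 
 * B   C  B 
   C   C  C 
(> = start, * = accepting)

start=A; accept=A,B; A-p->B; A-q->A; B-p->C; B-q->B; C-p->C; C-q->C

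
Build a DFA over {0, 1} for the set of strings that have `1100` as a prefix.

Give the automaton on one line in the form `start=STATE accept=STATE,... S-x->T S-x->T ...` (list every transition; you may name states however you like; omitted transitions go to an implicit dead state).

start=s0 accept=s4 s0-0->s5 s0-1->s1 s1-0->s5 s1-1->s2 s2-0->s3 s2-1->s5 s3-0->s4 s3-1->s5 s4-0->s4 s4-1->s4 s5-0->s5 s5-1->s5

Check the first 4 symbols one by one: s0 through s3 record how many have matched `1100` so far; any wrong symbol goes to the dead state s5. After all 4 match we enter the accepting sink s4.
        0   1  
>  s0   s5  s1 
   s1   s5  s2 
   s2   s3  s5 
   s3   s4  s5 
 * s4   s4  s4 
   s5   s5  s5 
(> = start, * = accepting)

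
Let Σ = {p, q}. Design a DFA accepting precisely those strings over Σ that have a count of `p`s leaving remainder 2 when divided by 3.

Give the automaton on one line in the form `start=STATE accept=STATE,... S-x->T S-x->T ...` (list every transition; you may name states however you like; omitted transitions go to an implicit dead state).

Keep the running count of `p`s modulo 3: each `p` advances along the cycle A → B → C → A while other symbols loop. Accept at C.
       p  q 
>  A   B  A 
   B   C  B 
 * C   A  C 
(> = start, * = accepting)

start=A accept=C A-p->B A-q->A B-p->C B-q->B C-p->A C-q->C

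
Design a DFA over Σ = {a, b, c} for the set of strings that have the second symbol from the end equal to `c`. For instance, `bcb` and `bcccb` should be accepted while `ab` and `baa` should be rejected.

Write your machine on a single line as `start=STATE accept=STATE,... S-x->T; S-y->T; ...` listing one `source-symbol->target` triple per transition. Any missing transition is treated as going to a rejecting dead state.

Because acceptance depends on a position counted from the end, the machine has to buffer the most recent 2 symbols. Make each state the string of the last up-to-2 symbols read; on input `x` shift the window left and append `x`. Accept when the buffered window has length 2 and begins with `c`.
13 states suffice.
          a    b    c  
>  q0     q1   q2   q3 
   q1     q4   q5   q6 
   q2     q7   q8   q9 
   q3    q10  q11  q12 
   q4     q4   q5   q6 
   q5     q7   q8   q9 
   q6    q10  q11  q12 
   q7     q4   q5   q6 
   q8     q7   q8   q9 
   q9    q10  q11  q12 
 * q10    q4   q5   q6 
 * q11    q7   q8   q9 
 * q12   q10  q11  q12 
(> = start, * = accepting)

start=q0; accept=q10,q11,q12; q0-a->q1; q0-b->q2; q0-c->q3; q1-a->q4; q1-b->q5; q1-c->q6; q2-a->q7; q2-b->q8; q2-c->q9; q3-a->q10; q3-b->q11; q3-c->q12; q4-a->q4; q4-b->q5; q4-c->q6; q5-a->q7; q5-b->q8; q5-c->q9; q6-a->q10; q6-b->q11; q6-c->q12; q7-a->q4; q7-b->q5; q7-c->q6; q8-a->q7; q8-b->q8; q8-c->q9; q9-a->q10; q9-b->q11; q9-c->q12; q10-a->q4; q10-b->q5; q10-c->q6; q11-a->q7; q11-b->q8; q11-c->q9; q12-a->q10; q12-b->q11; q12-c->q12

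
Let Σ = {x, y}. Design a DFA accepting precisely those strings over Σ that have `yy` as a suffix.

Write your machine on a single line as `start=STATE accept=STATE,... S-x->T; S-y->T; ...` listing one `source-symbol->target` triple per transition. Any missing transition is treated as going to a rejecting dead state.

start=s0; accept=s2; s0-x->s0; s0-y->s1; s1-x->s0; s1-y->s2; s2-x->s0; s2-y->s2

Remember how much of `yy` the current input suffix matches. State s0 means no match yet; s1 means the last symbol is `y`; s2 means the last 2 symbols are `yy`. Only s2 accepts. On a mismatch, fall back to the longest proper suffix that is still a prefix of `yy`.
3 states suffice.
        x   y  
>  s0   s0  s1 
   s1   s0  s2 
 * s2   s0  s2 
(> = start, * = accepting)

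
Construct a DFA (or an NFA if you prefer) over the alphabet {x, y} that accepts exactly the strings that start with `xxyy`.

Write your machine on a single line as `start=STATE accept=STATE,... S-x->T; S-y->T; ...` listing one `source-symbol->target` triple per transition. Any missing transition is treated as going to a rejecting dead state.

start=A; accept=E; A-x->B; A-y->F; B-x->C; B-y->F; C-x->F; C-y->D; D-x->F; D-y->E; E-x->E; E-y->E; F-x->F; F-y->F

Check the first 4 symbols one by one: A through D record how many have matched `xxyy` so far; any wrong symbol goes to the dead state F. After all 4 match we enter the accepting sink E.
A 6-state machine:
       x  y 
>  A   B  F 
   B   C  F 
   C   F  D 
   D   F  E 
 * E   E  E 
   F   F  F 
(> = start, * = accepting)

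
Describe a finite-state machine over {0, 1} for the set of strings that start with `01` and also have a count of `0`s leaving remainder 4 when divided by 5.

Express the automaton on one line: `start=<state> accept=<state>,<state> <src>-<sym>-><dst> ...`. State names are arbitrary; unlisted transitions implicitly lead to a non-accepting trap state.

start=A accept=K A-0->B A-1->C B-0->D B-1->E C-0->F C-1->C D-0->G D-1->D E-0->H E-1->E F-0->D F-1->F G-0->I G-1->G H-0->J H-1->H I-0->C I-1->I J-0->K J-1->J K-0->L K-1->K L-0->E L-1->L

Build one automaton per condition and run them in lockstep. The first has 4 states tracking whether the input so far still matches the prefix `01`; the second has 5 states tracking the count of `0`s modulo 5. A product state is a pair (one from each), accepting exactly when both do.
12 states suffice.
       0  1 
>  A   B  C 
   B   D  E 
   C   F  C 
   D   G  D 
   E   H  E 
   F   D  F 
   G   I  G 
   H   J  H 
   I   C  I 
   J   K  J 
 * K   L  K 
   L   E  L 
(> = start, * = accepting)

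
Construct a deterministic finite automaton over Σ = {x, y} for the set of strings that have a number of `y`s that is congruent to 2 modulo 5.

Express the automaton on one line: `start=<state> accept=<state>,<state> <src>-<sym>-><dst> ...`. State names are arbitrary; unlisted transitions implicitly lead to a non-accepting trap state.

start=S0 accept=S2 S0-x->S0 S0-y->S1 S1-x->S1 S1-y->S2 S2-x->S2 S2-y->S3 S3-x->S3 S3-y->S4 S4-x->S4 S4-y->S0

The only thing that matters is how many `y`s have appeared, reduced mod 5. Use one state per residue: S0 for 0, …, S4 for 4. Reading `y` moves to the next residue; anything else stays put. S2 is accepting.
With 5 states:
        x   y  
>  S0   S0  S1 
   S1   S1  S2 
 * S2   S2  S3 
   S3   S3  S4 
   S4   S4  S0 
(> = start, * = accepting)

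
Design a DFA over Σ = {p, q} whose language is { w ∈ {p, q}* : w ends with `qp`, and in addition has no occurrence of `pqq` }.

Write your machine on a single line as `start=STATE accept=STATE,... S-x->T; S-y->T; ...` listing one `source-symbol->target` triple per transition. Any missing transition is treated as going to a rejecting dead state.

start=s0; accept=s4; s0-p->s1; s0-q->s2; s1-p->s1; s1-q->s3; s2-p->s4; s2-q->s2; s3-p->s4; s3-q->s5; s4-p->s1; s4-q->s3; s5-p->s5; s5-q->s5

Handle the two conditions separately and then intersect. The first has 3 states tracking how much of the suffix `qp` has currently been matched; the second has 4 states tracking partial matches of the forbidden pattern `pqq`. A product state is a pair (one from each), accepting exactly when both do. After merging equivalent states the machine shrinks.
        p   q  
>  s0   s1  s2 
   s1   s1  s3 
   s2   s4  s2 
   s3   s4  s5 
 * s4   s1  s3 
   s5   s5  s5 
(> = start, * = accepting)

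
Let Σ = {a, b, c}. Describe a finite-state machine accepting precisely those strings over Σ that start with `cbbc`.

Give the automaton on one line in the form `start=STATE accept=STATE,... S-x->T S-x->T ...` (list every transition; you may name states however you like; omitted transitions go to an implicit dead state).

start=q0 accept=q4 q0-a->q5 q0-b->q5 q0-c->q1 q1-a->q5 q1-b->q2 q1-c->q5 q2-a->q5 q2-b->q3 q2-c->q5 q3-a->q5 q3-b->q5 q3-c->q4 q4-a->q4 q4-b->q4 q4-c->q4 q5-a->q5 q5-b->q5 q5-c->q5

Check the first 4 symbols one by one: q0 through q3 record how many have matched `cbbc` so far; any wrong symbol goes to the dead state q5. After all 4 match we enter the accepting sink q4.
With 6 states:
        a   b   c  
>  q0   q5  q5  q1 
   q1   q5  q2  q5 
   q2   q5  q3  q5 
   q3   q5  q5  q4 
 * q4   q4  q4  q4 
   q5   q5  q5  q5 
(> = start, * = accepting)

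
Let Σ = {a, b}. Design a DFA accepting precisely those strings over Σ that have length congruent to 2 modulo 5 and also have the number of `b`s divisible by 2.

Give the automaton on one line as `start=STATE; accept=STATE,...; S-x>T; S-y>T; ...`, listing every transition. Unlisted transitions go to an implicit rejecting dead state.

Handle the two conditions separately and then intersect. One (5 states) tracks the input length modulo 5; the other (2 states) tracks the count of `b`s modulo 2. Each combined state is a pair, one component from each; accept when both components accept.
A 10-state machine:
        a   b  
>  s0   s1  s2 
   s1   s3  s4 
   s2   s4  s3 
 * s3   s5  s6 
   s4   s6  s5 
   s5   s7  s8 
   s6   s8  s7 
   s7   s0  s9 
   s8   s9  s0 
   s9   s2  s1 
(> = start, * = accepting)

start=s0; accept=s3; s0-a>s1; s0-b>s2; s1-a>s3; s1-b>s4; s2-a>s4; s2-b>s3; s3-a>s5; s3-b>s6; s4-a>s6; s4-b>s5; s5-a>s7; s5-b>s8; s6-a>s8; s6-b>s7; s7-a>s0; s7-b>s9; s8-a>s9; s8-b>s0; s9-a>s2; s9-b>s1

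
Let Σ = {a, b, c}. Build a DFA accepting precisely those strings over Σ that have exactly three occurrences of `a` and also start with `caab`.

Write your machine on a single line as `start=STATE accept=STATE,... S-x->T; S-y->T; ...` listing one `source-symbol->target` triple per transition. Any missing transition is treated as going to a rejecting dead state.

Build one automaton per condition and run them in lockstep. The first has 5 states tracking the count of `a`s, saturating at 4; the second has 6 states tracking whether the input so far still matches the prefix `caab`. A product state is a pair (one from each), accepting exactly when both do. Equivalent product states are then merged.
With 7 states:
        a   b   c  
>  q0   q1  q1  q2 
   q1   q1  q1  q1 
   q2   q3  q1  q1 
   q3   q4  q1  q1 
   q4   q1  q5  q1 
   q5   q6  q5  q5 
 * q6   q1  q6  q6 
(> = start, * = accepting)

start=q0; accept=q6; q0-a->q1; q0-b->q1; q0-c->q2; q1-a->q1; q1-b->q1; q1-c->q1; q2-a->q3; q2-b->q1; q2-c->q1; q3-a->q4; q3-b->q1; q3-c->q1; q4-a->q1; q4-b->q5; q4-c->q1; q5-a->q6; q5-b->q5; q5-c->q5; q6-a->q1; q6-b->q6; q6-c->q6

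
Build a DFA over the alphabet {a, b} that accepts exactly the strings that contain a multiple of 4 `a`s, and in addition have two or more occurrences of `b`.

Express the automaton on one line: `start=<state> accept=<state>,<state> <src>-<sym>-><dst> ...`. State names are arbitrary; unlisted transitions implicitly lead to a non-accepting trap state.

start=q0 accept=q5,q9 q0-a->q1 q0-b->q2 q1-a->q3 q1-b->q4 q2-a->q4 q2-b->q5 q3-a->q6 q3-b->q7 q4-a->q7 q4-b->q8 q5-a->q8 q5-b->q9 q6-a->q0 q6-b->q10 q7-a->q10 q7-b->q11 q8-a->q11 q8-b->q12 q9-a->q12 q9-b->q9 q10-a->q2 q10-b->q13 q11-a->q13 q11-b->q14 q12-a->q14 q12-b->q12 q13-a->q5 q13-b->q15 q14-a->q15 q14-b->q14 q15-a->q9 q15-b->q15

Run two small machines in parallel and take their product. The first has 4 states tracking the count of `a`s modulo 4; the second has 4 states tracking the count of `b`s, saturating at 3. A product state is a pair (one from each), accepting exactly when both do.
With 16 states:
          a    b  
>  q0     q1   q2 
   q1     q3   q4 
   q2     q4   q5 
   q3     q6   q7 
   q4     q7   q8 
 * q5     q8   q9 
   q6     q0  q10 
   q7    q10  q11 
   q8    q11  q12 
 * q9    q12   q9 
   q10    q2  q13 
   q11   q13  q14 
   q12   q14  q12 
   q13    q5  q15 
   q14   q15  q14 
   q15    q9  q15 
(> = start, * = accepting)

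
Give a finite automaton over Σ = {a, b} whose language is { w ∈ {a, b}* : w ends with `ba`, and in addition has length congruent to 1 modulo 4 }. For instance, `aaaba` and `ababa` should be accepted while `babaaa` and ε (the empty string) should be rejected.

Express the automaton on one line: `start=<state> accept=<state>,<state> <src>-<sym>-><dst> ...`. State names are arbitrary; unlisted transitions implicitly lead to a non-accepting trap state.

Build one automaton per condition and run them in lockstep. The first has 3 states tracking how much of the suffix `ba` has currently been matched; the second has 4 states tracking the input length modulo 4. A product state is a pair (one from each), accepting exactly when both do. After merging equivalent states the machine shrinks.
6 states suffice.
        a   b  
>  q0   q1  q1 
   q1   q2  q2 
   q2   q3  q3 
   q3   q0  q4 
   q4   q5  q1 
 * q5   q2  q2 
(> = start, * = accepting)

start=q0 accept=q5 q0-a->q1 q0-b->q1 q1-a->q2 q1-b->q2 q2-a->q3 q2-b->q3 q3-a->q0 q3-b->q4 q4-a->q5 q4-b->q1 q5-a->q2 q5-b->q2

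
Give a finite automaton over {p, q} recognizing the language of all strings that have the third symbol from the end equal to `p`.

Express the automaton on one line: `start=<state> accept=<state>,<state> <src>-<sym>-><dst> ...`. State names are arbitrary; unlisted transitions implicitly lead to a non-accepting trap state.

start=S0 accept=S7,S8,S9,S10 S0-p->S1 S0-q->S2 S1-p->S3 S1-q->S4 S2-p->S5 S2-q->S6 S3-p->S7 S3-q->S8 S4-p->S9 S4-q->S10 S5-p->S11 S5-q->S12 S6-p->S13 S6-q->S14 S7-p->S7 S7-q->S8 S8-p->S9 S8-q->S10 S9-p->S11 S9-q->S12 S10-p->S13 S10-q->S14 S11-p->S7 S11-q->S8 S12-p->S9 S12-q->S10 S13-p->S11 S13-q->S12 S14-p->S13 S14-q->S14

Because acceptance depends on a position counted from the end, the machine has to buffer the most recent 3 symbols. Make each state the string of the last up-to-3 symbols read; on input `x` shift the window left and append `x`. Accept when the buffered window has length 3 and begins with `p`.
With 15 states:
          p    q  
>  S0     S1   S2 
   S1     S3   S4 
   S2     S5   S6 
   S3     S7   S8 
   S4     S9  S10 
   S5    S11  S12 
   S6    S13  S14 
 * S7     S7   S8 
 * S8     S9  S10 
 * S9    S11  S12 
 * S10   S13  S14 
   S11    S7   S8 
   S12    S9  S10 
   S13   S11  S12 
   S14   S13  S14 
(> = start, * = accepting)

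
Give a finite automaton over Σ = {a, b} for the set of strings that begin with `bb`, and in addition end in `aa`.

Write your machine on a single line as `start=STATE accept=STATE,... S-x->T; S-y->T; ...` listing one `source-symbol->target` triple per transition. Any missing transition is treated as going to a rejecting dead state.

Handle the two conditions separately and then intersect. One (4 states) tracks whether the input so far still matches the prefix `bb`; the other (3 states) tracks how much of the suffix `aa` has currently been matched. Each combined state is a pair, one component from each; accept when both components accept. After merging equivalent states the machine shrinks.
6 states suffice.
        a   b  
>  q0   q1  q2 
   q1   q1  q1 
   q2   q1  q3 
   q3   q4  q3 
   q4   q5  q3 
 * q5   q5  q3 
(> = start, * = accepting)

start=q0; accept=q5; q0-a->q1; q0-b->q2; q1-a->q1; q1-b->q1; q2-a->q1; q2-b->q3; q3-a->q4; q3-b->q3; q4-a->q5; q4-b->q3; q5-a->q5; q5-b->q3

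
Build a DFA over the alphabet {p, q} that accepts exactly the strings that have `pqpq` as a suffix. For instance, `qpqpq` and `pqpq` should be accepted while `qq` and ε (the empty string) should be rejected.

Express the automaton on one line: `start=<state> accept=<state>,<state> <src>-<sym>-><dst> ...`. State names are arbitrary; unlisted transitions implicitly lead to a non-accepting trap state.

Let each state record the length of the longest suffix of the input read so far that is also a prefix of `pqpq`. S1 means the last symbol is `p`; S2 means the last 2 symbols are `pq`; S3 means the last 3 symbols are `pqp`; S4 means the last 4 symbols are `pqpq`. Accept only at S4, where the string currently ends in `pqpq`.
5 states suffice.
        p   q  
>  S0   S1  S0 
   S1   S1  S2 
   S2   S3  S0 
   S3   S1  S4 
 * S4   S3  S0 
(> = start, * = accepting)

start=S0 accept=S4 S0-p->S1 S0-q->S0 S1-p->S1 S1-q->S2 S2-p->S3 S2-q->S0 S3-p->S1 S3-q->S4 S4-p->S3 S4-q->S0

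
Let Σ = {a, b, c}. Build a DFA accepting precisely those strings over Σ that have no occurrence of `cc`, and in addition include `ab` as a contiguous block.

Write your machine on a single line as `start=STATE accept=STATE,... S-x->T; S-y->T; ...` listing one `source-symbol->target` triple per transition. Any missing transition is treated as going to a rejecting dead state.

Run two small machines in parallel and take their product. The first has 3 states tracking partial matches of the forbidden pattern `cc`; the second has 3 states tracking whether and how much of `ab` has been seen. A product state is a pair (one from each), accepting exactly when both do.
8 states suffice.
        a   b   c  
>  q0   q1  q0  q2 
   q1   q1  q3  q2 
   q2   q1  q0  q4 
 * q3   q3  q3  q5 
   q4   q6  q4  q4 
 * q5   q3  q3  q7 
   q6   q6  q7  q4 
   q7   q7  q7  q7 
(> = start, * = accepting)

start=q0; accept=q3,q5; q0-a->q1; q0-b->q0; q0-c->q2; q1-a->q1; q1-b->q3; q1-c->q2; q2-a->q1; q2-b->q0; q2-c->q4; q3-a->q3; q3-b->q3; q3-c->q5; q4-a->q6; q4-b->q4; q4-c->q4; q5-a->q3; q5-b->q3; q5-c->q7; q6-a->q6; q6-b->q7; q6-c->q4; q7-a->q7; q7-b->q7; q7-c->q7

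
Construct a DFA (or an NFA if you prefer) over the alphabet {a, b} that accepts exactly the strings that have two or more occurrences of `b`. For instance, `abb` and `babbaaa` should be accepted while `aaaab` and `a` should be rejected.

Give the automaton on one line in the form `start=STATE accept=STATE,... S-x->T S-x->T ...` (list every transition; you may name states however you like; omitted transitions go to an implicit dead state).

Only the number of `b`s matters, and only up to 3. Make a chain S0 → S1 → S2 → S3 advanced by each `b` (with S3 absorbing); every other symbol self-loops. The accepting set is {S2, S3}.
With 4 states:
        a   b  
>  S0   S0  S1 
   S1   S1  S2 
 * S2   S2  S3 
 * S3   S3  S3 
(> = start, * = accepting)

start=S0 accept=S2,S3 S0-a->S0 S0-b->S1 S1-a->S1 S1-b->S2 S2-a->S2 S2-b->S3 S3-a->S3 S3-b->S3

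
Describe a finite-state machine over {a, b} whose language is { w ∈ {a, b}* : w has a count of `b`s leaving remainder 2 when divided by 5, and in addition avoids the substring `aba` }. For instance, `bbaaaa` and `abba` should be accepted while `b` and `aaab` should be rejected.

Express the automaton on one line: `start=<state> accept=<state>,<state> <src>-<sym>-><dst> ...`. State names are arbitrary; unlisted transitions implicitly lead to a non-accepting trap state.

Build one automaton per condition and run them in lockstep. The first has 5 states tracking the count of `b`s modulo 5; the second has 4 states tracking partial matches of the forbidden pattern `aba`. A product state is a pair (one from each), accepting exactly when both do.
20 states suffice.
          a    b  
>  s0     s1   s2 
   s1     s1   s3 
   s2     s4   s5 
   s3     s6   s5 
   s4     s4   s7 
 * s5     s8   s9 
   s6     s6  s10 
 * s7    s10   s9 
 * s8     s8  s11 
   s9    s12  s13 
   s10   s10  s14 
   s11   s14  s13 
   s12   s12  s15 
   s13   s16   s0 
   s14   s14  s17 
   s15   s17   s0 
   s16   s16  s18 
   s17   s17  s19 
   s18   s19   s2 
   s19   s19   s6 
(> = start, * = accepting)

start=s0 accept=s5,s7,s8 s0-a->s1 s0-b->s2 s1-a->s1 s1-b->s3 s2-a->s4 s2-b->s5 s3-a->s6 s3-b->s5 s4-a->s4 s4-b->s7 s5-a->s8 s5-b->s9 s6-a->s6 s6-b->s10 s7-a->s10 s7-b->s9 s8-a->s8 s8-b->s11 s9-a->s12 s9-b->s13 s10-a->s10 s10-b->s14 s11-a->s14 s11-b->s13 s12-a->s12 s12-b->s15 s13-a->s16 s13-b->s0 s14-a->s14 s14-b->s17 s15-a->s17 s15-b->s0 s16-a->s16 s16-b->s18 s17-a->s17 s17-b->s19 s18-a->s19 s18-b->s2 s19-a->s19 s19-b->s6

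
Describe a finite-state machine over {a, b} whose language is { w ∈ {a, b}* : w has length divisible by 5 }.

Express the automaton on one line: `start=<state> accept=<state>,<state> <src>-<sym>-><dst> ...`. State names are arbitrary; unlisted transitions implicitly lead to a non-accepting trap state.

start=s0 accept=s0 s0-a->s1 s0-b->s1 s1-a->s2 s1-b->s2 s2-a->s3 s2-b->s3 s3-a->s4 s3-b->s4 s4-a->s0 s4-b->s0

Only the length mod 5 matters, so use a 5-cycle: from any state, every input symbol moves to the next state, wrapping s4 back to s0. Mark s0 accepting.
5 states suffice.
        a   b  
>* s0   s1  s1 
   s1   s2  s2 
   s2   s3  s3 
   s3   s4  s4 
   s4   s0  s0 
(> = start, * = accepting)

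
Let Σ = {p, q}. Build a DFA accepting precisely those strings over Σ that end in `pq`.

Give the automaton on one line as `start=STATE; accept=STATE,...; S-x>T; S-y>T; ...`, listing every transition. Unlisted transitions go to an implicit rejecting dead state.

Let each state record the length of the longest suffix of the input read so far that is also a prefix of `pq`. B means the last symbol is `p`; C means the last 2 symbols are `pq`. Accept only at C, where the string currently ends in `pq`.
With 3 states:
       p  q 
>  A   B  A 
   B   B  C 
 * C   B  A 
(> = start, * = accepting)

start=A; accept=C; A-p>B; A-q>A; B-p>B; B-q>C; C-p>B; C-q>A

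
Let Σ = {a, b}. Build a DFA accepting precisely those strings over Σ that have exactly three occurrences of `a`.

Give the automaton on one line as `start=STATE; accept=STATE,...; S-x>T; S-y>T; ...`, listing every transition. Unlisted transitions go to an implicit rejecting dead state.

Only the number of `a`s matters, and only up to 4. Make a chain s0 → s1 → s2 → s3 → s4 advanced by each `a` (with s4 absorbing); every other symbol self-loops. The accepting set is {s3}.
5 states suffice.
        a   b  
>  s0   s1  s0 
   s1   s2  s1 
   s2   s3  s2 
 * s3   s4  s3 
   s4   s4  s4 
(> = start, * = accepting)

start=s0; accept=s3; s0-a>s1; s0-b>s0; s1-a>s2; s1-b>s1; s2-a>s3; s2-b>s2; s3-a>s4; s3-b>s3; s4-a>s4; s4-b>s4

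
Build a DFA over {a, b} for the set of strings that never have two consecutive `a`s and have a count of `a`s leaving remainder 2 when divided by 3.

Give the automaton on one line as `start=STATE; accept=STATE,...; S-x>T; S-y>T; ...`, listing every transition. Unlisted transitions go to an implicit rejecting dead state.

Handle the two conditions separately and then intersect. One (3 states) tracks partial matches of the forbidden pattern `aa`; the other (3 states) tracks the count of `a`s modulo 3. Each combined state is a pair, one component from each; accept when both components accept. Equivalent product states are then merged.
With 7 states:
        a   b  
>  s0   s1  s0 
   s1   s2  s3 
   s2   s2  s2 
   s3   s4  s3 
 * s4   s2  s5 
 * s5   s6  s5 
   s6   s2  s0 
(> = start, * = accepting)

start=s0; accept=s4,s5; s0-a>s1; s0-b>s0; s1-a>s2; s1-b>s3; s2-a>s2; s2-b>s2; s3-a>s4; s3-b>s3; s4-a>s2; s4-b>s5; s5-a>s6; s5-b>s5; s6-a>s2; s6-b>s0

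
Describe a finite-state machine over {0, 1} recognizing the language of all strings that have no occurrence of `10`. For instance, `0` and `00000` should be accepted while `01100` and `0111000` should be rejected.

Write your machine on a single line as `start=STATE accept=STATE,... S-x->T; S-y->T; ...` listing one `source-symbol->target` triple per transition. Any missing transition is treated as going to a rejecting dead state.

Track partial matches of the forbidden pattern `10`. State C is a dead state reached once `10` has occurred; every other state accepts. A means no part of `10` is currently matched.
3 states suffice.
       0  1 
>* A   A  B 
 * B   C  B 
   C   C  C 
(> = start, * = accepting)

start=A; accept=A,B; A-0->A; A-1->B; B-0->C; B-1->B; C-0->C; C-1->C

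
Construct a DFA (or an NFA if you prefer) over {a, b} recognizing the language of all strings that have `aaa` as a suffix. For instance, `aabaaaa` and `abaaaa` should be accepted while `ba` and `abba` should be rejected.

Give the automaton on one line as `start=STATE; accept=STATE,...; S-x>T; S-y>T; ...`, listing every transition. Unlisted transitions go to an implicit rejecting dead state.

start=s0; accept=s3; s0-a>s1; s0-b>s0; s1-a>s2; s1-b>s0; s2-a>s3; s2-b>s0; s3-a>s3; s3-b>s0

Remember how much of `aaa` the current input suffix matches. State s0 means no match yet; s1 means the last symbol is `a`; s2 means the last 2 symbols are `aa`; s3 means the last 3 symbols are `aaa`. Only s3 accepts. On a mismatch, fall back to the longest proper suffix that is still a prefix of `aaa`.
With 4 states:
        a   b  
>  s0   s1  s0 
   s1   s2  s0 
   s2   s3  s0 
 * s3   s3  s0 
(> = start, * = accepting)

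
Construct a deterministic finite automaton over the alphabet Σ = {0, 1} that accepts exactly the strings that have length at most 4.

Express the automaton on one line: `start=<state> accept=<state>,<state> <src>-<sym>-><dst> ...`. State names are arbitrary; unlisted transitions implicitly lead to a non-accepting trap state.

start=q0 accept=q0,q1,q2,q3,q4 q0-0->q1 q0-1->q1 q1-0->q2 q1-1->q2 q2-0->q3 q2-1->q3 q3-0->q4 q3-1->q4 q4-0->q5 q4-1->q5 q5-0->q5 q5-1->q5

Count input length up to 5: every symbol moves from q0 toward q5, which means 'more than 4' and absorbs. Accept from {q0, q1, q2, q3, q4}.
With 6 states:
        0   1  
>* q0   q1  q1 
 * q1   q2  q2 
 * q2   q3  q3 
 * q3   q4  q4 
 * q4   q5  q5 
   q5   q5  q5 
(> = start, * = accepting)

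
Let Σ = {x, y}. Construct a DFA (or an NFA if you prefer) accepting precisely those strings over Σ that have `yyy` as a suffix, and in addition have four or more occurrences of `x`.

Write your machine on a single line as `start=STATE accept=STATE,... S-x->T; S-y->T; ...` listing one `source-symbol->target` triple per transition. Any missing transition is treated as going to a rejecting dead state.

Run two small machines in parallel and take their product. One (4 states) tracks how much of the suffix `yyy` has currently been matched; the other (6 states) tracks the count of `x`s, saturating at 5. Each combined state is a pair, one component from each; accept when both components accept. Equivalent product states are then merged.
An 8-state machine:
        x   y  
>  S0   S1  S0 
   S1   S2  S1 
   S2   S3  S2 
   S3   S4  S3 
   S4   S4  S5 
   S5   S4  S6 
   S6   S4  S7 
 * S7   S4  S7 
(> = start, * = accepting)

start=S0; accept=S7; S0-x->S1; S0-y->S0; S1-x->S2; S1-y->S1; S2-x->S3; S2-y->S2; S3-x->S4; S3-y->S3; S4-x->S4; S4-y->S5; S5-x->S4; S5-y->S6; S6-x->S4; S6-y->S7; S7-x->S4; S7-y->S7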